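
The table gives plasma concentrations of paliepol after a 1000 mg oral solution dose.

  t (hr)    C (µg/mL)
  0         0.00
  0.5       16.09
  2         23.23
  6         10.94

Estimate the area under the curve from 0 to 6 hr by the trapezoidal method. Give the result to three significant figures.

Trapezoidal AUC_0→6:
  [0→0.5]: (0.00+16.09)/2 × 0.5 = 4.0225
  [0.5→2]: (16.09+23.23)/2 × 1.5 = 29.49
  [2→6]: (23.23+10.94)/2 × 4 = 68.34
  Sum = 101.8525 µg/mL·hr

AUC = 102 µg/mL·hr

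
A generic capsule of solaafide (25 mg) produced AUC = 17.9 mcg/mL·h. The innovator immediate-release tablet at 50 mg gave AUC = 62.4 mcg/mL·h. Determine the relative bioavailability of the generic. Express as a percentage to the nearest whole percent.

F_rel = 57%

F_rel = (AUC_test/D_test) / (AUC_ref/D_ref)
      = (17.9/25) / (62.4/50)
      = 0.716 / 1.248 = 0.5737 = 57.37%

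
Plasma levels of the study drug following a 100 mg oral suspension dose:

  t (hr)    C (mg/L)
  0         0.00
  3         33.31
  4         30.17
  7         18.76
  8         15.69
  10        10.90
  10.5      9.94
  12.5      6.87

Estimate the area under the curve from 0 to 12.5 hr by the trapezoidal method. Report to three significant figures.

Trapezoidal AUC_0→12.5:
  [0→3]: (0.00+33.31)/2 × 3 = 49.965
  [3→4]: (33.31+30.17)/2 × 1 = 31.74
  [4→7]: (30.17+18.76)/2 × 3 = 73.395
  [7→8]: (18.76+15.69)/2 × 1 = 17.225
  [8→10]: (15.69+10.90)/2 × 2 = 26.59
  [10→10.5]: (10.90+9.94)/2 × 0.5 = 5.21
  [10.5→12.5]: (9.94+6.87)/2 × 2 = 16.81
  Sum = 220.935 mg/L·hr

AUC = 221 mg/L·hr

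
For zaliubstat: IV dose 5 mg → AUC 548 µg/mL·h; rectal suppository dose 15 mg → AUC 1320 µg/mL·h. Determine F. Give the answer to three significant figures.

F = 0.803

F = (AUC_ev / D_ev) / (AUC_iv / D_iv)
  = (1320/15) / (548/5)
  = 88 / 109.6 = 0.8029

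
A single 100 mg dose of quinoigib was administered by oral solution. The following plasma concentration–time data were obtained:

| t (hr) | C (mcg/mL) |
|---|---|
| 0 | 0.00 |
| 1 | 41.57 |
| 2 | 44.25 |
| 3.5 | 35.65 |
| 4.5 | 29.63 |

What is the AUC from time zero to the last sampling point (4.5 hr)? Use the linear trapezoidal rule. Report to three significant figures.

Trapezoidal AUC_0→4.5:
  [0→1]: (0.00+41.57)/2 × 1 = 20.785
  [1→2]: (41.57+44.25)/2 × 1 = 42.91
  [2→3.5]: (44.25+35.65)/2 × 1.5 = 59.925
  [3.5→4.5]: (35.65+29.63)/2 × 1 = 32.64
  Sum = 156.26 mcg/mL·hr

AUC = 156 mcg/mL·hr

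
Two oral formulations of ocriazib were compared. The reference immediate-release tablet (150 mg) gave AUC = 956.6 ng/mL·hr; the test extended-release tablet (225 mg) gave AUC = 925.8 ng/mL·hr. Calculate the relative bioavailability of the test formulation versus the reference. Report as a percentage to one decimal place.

F_rel = (AUC_test/D_test) / (AUC_ref/D_ref)
      = (925.8/225) / (956.6/150)
      = 4.11467 / 6.37733 = 0.6452 = 64.52%

F_rel = 64.5%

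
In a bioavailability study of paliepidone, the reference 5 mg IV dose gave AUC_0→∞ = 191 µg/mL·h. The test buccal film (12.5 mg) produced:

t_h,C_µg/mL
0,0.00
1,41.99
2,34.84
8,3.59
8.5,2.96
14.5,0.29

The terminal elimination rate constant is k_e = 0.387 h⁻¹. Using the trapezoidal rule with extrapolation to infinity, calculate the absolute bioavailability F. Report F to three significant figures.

F = 0.391

Trapezoidal AUC_0→14.5 (buccal film):
  [0→1]: (0.00+41.99)/2 × 1 = 20.995
  [1→2]: (41.99+34.84)/2 × 1 = 38.415
  [2→8]: (34.84+3.59)/2 × 6 = 115.29
  [8→8.5]: (3.59+2.96)/2 × 0.5 = 1.6375
  [8.5→14.5]: (2.96+0.29)/2 × 6 = 9.75
  Sum = 186.0875 µg/mL·h
Tail: C_last/k_e = 0.29/0.387 = 0.749
AUC_0→∞ (buccal film) = 186.0875 + 0.749 = 186.8365 µg/mL·h
F = (AUC_ev/D_ev)/(AUC_iv/D_iv) = (186.8365/12.5)/(191/5) = 14.94692/38.2 = 0.3913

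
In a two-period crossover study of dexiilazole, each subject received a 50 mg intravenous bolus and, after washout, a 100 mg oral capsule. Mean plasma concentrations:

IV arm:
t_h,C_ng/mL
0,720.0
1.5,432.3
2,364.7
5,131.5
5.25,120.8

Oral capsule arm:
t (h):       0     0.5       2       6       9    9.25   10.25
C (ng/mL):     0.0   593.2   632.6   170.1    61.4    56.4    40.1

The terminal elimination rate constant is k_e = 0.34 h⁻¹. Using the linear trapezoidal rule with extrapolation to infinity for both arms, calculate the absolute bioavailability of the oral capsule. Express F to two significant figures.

F = 0.73

Trapezoidal AUC_0→5.25 (IV):
  [0→1.5]: (720.0+432.3)/2 × 1.5 = 864.225
  [1.5→2]: (432.3+364.7)/2 × 0.5 = 199.25
  [2→5]: (364.7+131.5)/2 × 3 = 744.3
  [5→5.25]: (131.5+120.8)/2 × 0.25 = 31.5375
  Sum = 1839.3125 ng/mL·h
IV tail: 120.8/0.34 = 355.294; AUC_iv,0→∞ = 1839.3125 + 355.294 = 2194.6065 ng/mL·h
Trapezoidal AUC_0→10.25 (oral capsule):
  [0→0.5]: (0.0+593.2)/2 × 0.5 = 148.3
  [0.5→2]: (593.2+632.6)/2 × 1.5 = 919.35
  [2→6]: (632.6+170.1)/2 × 4 = 1605.4
  [6→9]: (170.1+61.4)/2 × 3 = 347.25
  [9→9.25]: (61.4+56.4)/2 × 0.25 = 14.725
  [9.25→10.25]: (56.4+40.1)/2 × 1 = 48.25
  Sum = 3083.275 ng/mL·h
oral capsule tail: 40.1/0.34 = 117.941; AUC_ev,0→∞ = 3083.275 + 117.941 = 3201.216 ng/mL·h
F = (AUC_ev/D_ev)/(AUC_iv/D_iv) = (3201.216/100)/(2194.6065/50) = 32.01216/43.89213 = 0.7293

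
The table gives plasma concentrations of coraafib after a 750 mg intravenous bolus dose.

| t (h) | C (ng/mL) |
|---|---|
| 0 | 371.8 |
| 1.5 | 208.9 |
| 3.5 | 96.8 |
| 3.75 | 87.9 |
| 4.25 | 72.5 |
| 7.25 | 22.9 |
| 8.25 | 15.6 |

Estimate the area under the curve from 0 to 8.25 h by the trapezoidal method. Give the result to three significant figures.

Trapezoidal AUC_0→8.25:
  [0→1.5]: (371.8+208.9)/2 × 1.5 = 435.525
  [1.5→3.5]: (208.9+96.8)/2 × 2 = 305.7
  [3.5→3.75]: (96.8+87.9)/2 × 0.25 = 23.0875
  [3.75→4.25]: (87.9+72.5)/2 × 0.5 = 40.1
  [4.25→7.25]: (72.5+22.9)/2 × 3 = 143.1
  [7.25→8.25]: (22.9+15.6)/2 × 1 = 19.25
  Sum = 966.7625 ng/mL·h

AUC = 967 ng/mL·h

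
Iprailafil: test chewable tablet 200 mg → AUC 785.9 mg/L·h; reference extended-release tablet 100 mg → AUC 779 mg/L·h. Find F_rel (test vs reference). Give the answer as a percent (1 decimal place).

F_rel = 50.4%

F_rel = (AUC_test/D_test) / (AUC_ref/D_ref)
      = (785.9/200) / (779/100)
      = 3.9295 / 7.79 = 0.5044 = 50.44%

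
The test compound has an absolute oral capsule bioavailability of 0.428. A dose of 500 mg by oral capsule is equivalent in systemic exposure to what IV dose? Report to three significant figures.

Systemic exposure from an extravascular dose = F × D_ev, so the equivalent IV dose is F × D_ev.
D_iv = F × D_ev = 0.428 × 500 = 214 mg

D_iv = 214 mg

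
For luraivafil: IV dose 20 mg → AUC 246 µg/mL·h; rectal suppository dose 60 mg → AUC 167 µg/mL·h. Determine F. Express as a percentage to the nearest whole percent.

F = (AUC_ev / D_ev) / (AUC_iv / D_iv)
  = (167/60) / (246/20)
  = 2.78333 / 12.3 = 0.2263
  = 22.63%

F = 23%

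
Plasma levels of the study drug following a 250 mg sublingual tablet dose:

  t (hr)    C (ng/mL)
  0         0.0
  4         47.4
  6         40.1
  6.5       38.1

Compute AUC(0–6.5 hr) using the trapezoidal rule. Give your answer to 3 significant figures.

AUC = 202 ng/mL·hr

Trapezoidal AUC_0→6.5:
  [0→4]: (0.0+47.4)/2 × 4 = 94.8
  [4→6]: (47.4+40.1)/2 × 2 = 87.5
  [6→6.5]: (40.1+38.1)/2 × 0.5 = 19.55
  Sum = 201.85 ng/mL·hr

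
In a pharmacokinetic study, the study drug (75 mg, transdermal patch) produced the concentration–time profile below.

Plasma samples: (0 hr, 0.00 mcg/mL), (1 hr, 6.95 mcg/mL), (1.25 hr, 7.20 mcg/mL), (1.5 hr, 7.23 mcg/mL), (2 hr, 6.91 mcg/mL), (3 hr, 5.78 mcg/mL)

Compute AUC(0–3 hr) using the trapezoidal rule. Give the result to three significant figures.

AUC = 16.9 mcg/mL·hr

Trapezoidal AUC_0→3:
  [0→1]: (0.00+6.95)/2 × 1 = 3.475
  [1→1.25]: (6.95+7.20)/2 × 0.25 = 1.76875
  [1.25→1.5]: (7.20+7.23)/2 × 0.25 = 1.80375
  [1.5→2]: (7.23+6.91)/2 × 0.5 = 3.535
  [2→3]: (6.91+5.78)/2 × 1 = 6.345
  Sum = 16.9275 mcg/mL·hr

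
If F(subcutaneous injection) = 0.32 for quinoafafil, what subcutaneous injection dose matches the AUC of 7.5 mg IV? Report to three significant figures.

D_subcutaneous = 23.4 mg

For equal systemic exposure: F × D_ev = D_iv
D_ev = D_iv / F = 7.5 / 0.32 = 23.4375 mg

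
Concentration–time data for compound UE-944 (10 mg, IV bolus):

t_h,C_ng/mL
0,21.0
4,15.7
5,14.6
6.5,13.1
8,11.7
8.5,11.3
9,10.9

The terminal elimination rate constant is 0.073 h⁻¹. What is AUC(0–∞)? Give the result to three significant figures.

Trapezoidal AUC_0→9:
  [0→4]: (21.0+15.7)/2 × 4 = 73.4
  [4→5]: (15.7+14.6)/2 × 1 = 15.15
  [5→6.5]: (14.6+13.1)/2 × 1.5 = 20.775
  [6.5→8]: (13.1+11.7)/2 × 1.5 = 18.6
  [8→8.5]: (11.7+11.3)/2 × 0.5 = 5.75
  [8.5→9]: (11.3+10.9)/2 × 0.5 = 5.55
  Sum = 139.225 ng/mL·h
Extrapolated tail: C_last / k_e = 10.9 / 0.073 = 149.315
AUC_0→∞ = 139.225 + 149.315 = 288.54 ng/mL·h

AUC = 289 ng/mL·h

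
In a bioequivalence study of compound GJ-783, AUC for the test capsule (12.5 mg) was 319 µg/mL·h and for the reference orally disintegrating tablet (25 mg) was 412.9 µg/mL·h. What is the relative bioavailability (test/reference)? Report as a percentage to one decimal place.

F_rel = (AUC_test/D_test) / (AUC_ref/D_ref)
      = (319/12.5) / (412.9/25)
      = 25.52 / 16.516 = 1.5452 = 154.52%

F_rel = 154.5%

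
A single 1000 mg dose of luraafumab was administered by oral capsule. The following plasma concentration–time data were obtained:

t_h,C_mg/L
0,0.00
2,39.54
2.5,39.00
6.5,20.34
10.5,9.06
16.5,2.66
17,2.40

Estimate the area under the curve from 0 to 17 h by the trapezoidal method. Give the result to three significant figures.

AUC = 273 mg/L·h

Trapezoidal AUC_0→17:
  [0→2]: (0.00+39.54)/2 × 2 = 39.54
  [2→2.5]: (39.54+39.00)/2 × 0.5 = 19.635
  [2.5→6.5]: (39.00+20.34)/2 × 4 = 118.68
  [6.5→10.5]: (20.34+9.06)/2 × 4 = 58.8
  [10.5→16.5]: (9.06+2.66)/2 × 6 = 35.16
  [16.5→17]: (2.66+2.40)/2 × 0.5 = 1.265
  Sum = 273.08 mg/L·h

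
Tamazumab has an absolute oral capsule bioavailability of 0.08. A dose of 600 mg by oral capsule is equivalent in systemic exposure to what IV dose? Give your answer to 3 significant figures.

D_iv = 48.0 mg

Systemic exposure from an extravascular dose = F × D_ev, so the equivalent IV dose is F × D_ev.
D_iv = F × D_ev = 0.08 × 600 = 48 mg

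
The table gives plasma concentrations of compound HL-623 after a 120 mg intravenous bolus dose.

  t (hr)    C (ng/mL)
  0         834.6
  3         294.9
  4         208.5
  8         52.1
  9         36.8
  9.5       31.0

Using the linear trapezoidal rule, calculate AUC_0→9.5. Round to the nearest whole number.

AUC = 2529 ng/mL·hr

Trapezoidal AUC_0→9.5:
  [0→3]: (834.6+294.9)/2 × 3 = 1694.25
  [3→4]: (294.9+208.5)/2 × 1 = 251.7
  [4→8]: (208.5+52.1)/2 × 4 = 521.2
  [8→9]: (52.1+36.8)/2 × 1 = 44.45
  [9→9.5]: (36.8+31.0)/2 × 0.5 = 16.95
  Sum = 2528.55 ng/mL·hr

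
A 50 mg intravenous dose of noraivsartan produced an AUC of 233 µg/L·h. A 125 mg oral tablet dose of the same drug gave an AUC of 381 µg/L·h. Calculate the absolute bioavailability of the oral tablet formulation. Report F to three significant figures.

F = 0.654

F = (AUC_ev / D_ev) / (AUC_iv / D_iv)
  = (381/125) / (233/50)
  = 3.048 / 4.66 = 0.6541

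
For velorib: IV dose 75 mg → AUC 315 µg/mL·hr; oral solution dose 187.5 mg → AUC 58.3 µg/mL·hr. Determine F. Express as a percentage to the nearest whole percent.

F = 7%

F = (AUC_ev / D_ev) / (AUC_iv / D_iv)
  = (58.3/187.5) / (315/75)
  = 0.310933 / 4.2 = 0.0740
  = 7.40%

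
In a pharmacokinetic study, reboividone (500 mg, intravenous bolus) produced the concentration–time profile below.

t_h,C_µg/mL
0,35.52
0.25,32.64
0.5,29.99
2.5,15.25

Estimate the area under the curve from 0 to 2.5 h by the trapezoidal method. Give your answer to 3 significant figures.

Trapezoidal AUC_0→2.5:
  [0→0.25]: (35.52+32.64)/2 × 0.25 = 8.52
  [0.25→0.5]: (32.64+29.99)/2 × 0.25 = 7.82875
  [0.5→2.5]: (29.99+15.25)/2 × 2 = 45.24
  Sum = 61.58875 µg/mL·h

AUC = 61.6 µg/mL·h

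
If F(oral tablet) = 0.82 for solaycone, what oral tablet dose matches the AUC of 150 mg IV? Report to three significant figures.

For equal systemic exposure: F × D_ev = D_iv
D_ev = D_iv / F = 150 / 0.82 = 182.927 mg

D_oral = 183 mg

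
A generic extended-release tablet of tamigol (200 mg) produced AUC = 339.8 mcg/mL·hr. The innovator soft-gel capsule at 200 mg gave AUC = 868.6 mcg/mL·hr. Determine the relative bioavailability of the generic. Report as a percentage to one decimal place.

F_rel = (AUC_test/D_test) / (AUC_ref/D_ref)
      = (339.8/200) / (868.6/200)
      = 1.699 / 4.343 = 0.3912 = 39.12%

F_rel = 39.1%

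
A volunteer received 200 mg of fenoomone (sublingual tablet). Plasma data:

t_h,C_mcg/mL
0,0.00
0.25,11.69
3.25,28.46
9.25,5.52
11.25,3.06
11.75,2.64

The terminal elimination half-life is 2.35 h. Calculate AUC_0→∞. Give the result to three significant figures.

Trapezoidal AUC_0→11.75:
  [0→0.25]: (0.00+11.69)/2 × 0.25 = 1.46125
  [0.25→3.25]: (11.69+28.46)/2 × 3 = 60.225
  [3.25→9.25]: (28.46+5.52)/2 × 6 = 101.94
  [9.25→11.25]: (5.52+3.06)/2 × 2 = 8.58
  [11.25→11.75]: (3.06+2.64)/2 × 0.5 = 1.425
  Sum = 173.63125 mcg/mL·h
k_e = ln2 / t½ = 0.693147 / 2.35 = 0.2950 h^-1
Extrapolated tail: C_last / k_e = 2.64 / 0.295 = 8.949
AUC_0→∞ = 173.63125 + 8.949 = 182.58025 mcg/mL·h

AUC = 183 mcg/mL·h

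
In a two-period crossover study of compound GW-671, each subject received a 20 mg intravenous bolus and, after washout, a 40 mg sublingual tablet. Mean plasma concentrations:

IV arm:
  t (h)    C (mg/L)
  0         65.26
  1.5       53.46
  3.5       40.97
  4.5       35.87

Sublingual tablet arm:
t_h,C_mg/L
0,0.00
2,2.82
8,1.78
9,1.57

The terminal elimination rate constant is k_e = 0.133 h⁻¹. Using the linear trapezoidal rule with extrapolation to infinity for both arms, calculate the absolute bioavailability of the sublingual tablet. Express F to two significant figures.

Trapezoidal AUC_0→4.5 (IV):
  [0→1.5]: (65.26+53.46)/2 × 1.5 = 89.04
  [1.5→3.5]: (53.46+40.97)/2 × 2 = 94.43
  [3.5→4.5]: (40.97+35.87)/2 × 1 = 38.42
  Sum = 221.89 mg/L·h
IV tail: 35.87/0.133 = 269.699; AUC_iv,0→∞ = 221.89 + 269.699 = 491.589 mg/L·h
Trapezoidal AUC_0→9 (sublingual tablet):
  [0→2]: (0.00+2.82)/2 × 2 = 2.82
  [2→8]: (2.82+1.78)/2 × 6 = 13.8
  [8→9]: (1.78+1.57)/2 × 1 = 1.675
  Sum = 18.295 mg/L·h
sublingual tablet tail: 1.57/0.133 = 11.805; AUC_ev,0→∞ = 18.295 + 11.805 = 30.1 mg/L·h
F = (AUC_ev/D_ev)/(AUC_iv/D_iv) = (30.1/40)/(491.589/20) = 0.7525/24.57945 = 0.0306

F = 0.031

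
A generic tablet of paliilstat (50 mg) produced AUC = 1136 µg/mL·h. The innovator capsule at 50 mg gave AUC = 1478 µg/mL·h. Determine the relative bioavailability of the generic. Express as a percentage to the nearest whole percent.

F_rel = (AUC_test/D_test) / (AUC_ref/D_ref)
      = (1136/50) / (1478/50)
      = 22.72 / 29.56 = 0.7686 = 76.86%

F_rel = 77%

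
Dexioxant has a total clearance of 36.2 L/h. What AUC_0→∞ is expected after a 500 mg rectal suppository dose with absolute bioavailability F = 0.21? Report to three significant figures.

AUC = 2.90 mg/L·h

AUC_0→∞ = F × Dose / CL
        = 0.21 × 500 / 36.2 = 2.90055 mg/L·h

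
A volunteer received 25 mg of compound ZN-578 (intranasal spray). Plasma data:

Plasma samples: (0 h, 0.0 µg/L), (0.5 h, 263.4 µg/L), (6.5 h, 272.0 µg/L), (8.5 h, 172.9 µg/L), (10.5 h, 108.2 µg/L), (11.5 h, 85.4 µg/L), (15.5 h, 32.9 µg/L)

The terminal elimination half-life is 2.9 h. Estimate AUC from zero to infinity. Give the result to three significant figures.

AUC = 2870 µg/L·h

Trapezoidal AUC_0→15.5:
  [0→0.5]: (0.0+263.4)/2 × 0.5 = 65.85
  [0.5→6.5]: (263.4+272.0)/2 × 6 = 1606.2
  [6.5→8.5]: (272.0+172.9)/2 × 2 = 444.9
  [8.5→10.5]: (172.9+108.2)/2 × 2 = 281.1
  [10.5→11.5]: (108.2+85.4)/2 × 1 = 96.8
  [11.5→15.5]: (85.4+32.9)/2 × 4 = 236.6
  Sum = 2731.45 µg/L·h
k_e = ln2 / t½ = 0.693147 / 2.9 = 0.2390 h^-1
Extrapolated tail: C_last / k_e = 32.9 / 0.239 = 137.657
AUC_0→∞ = 2731.45 + 137.657 = 2869.107 µg/L·h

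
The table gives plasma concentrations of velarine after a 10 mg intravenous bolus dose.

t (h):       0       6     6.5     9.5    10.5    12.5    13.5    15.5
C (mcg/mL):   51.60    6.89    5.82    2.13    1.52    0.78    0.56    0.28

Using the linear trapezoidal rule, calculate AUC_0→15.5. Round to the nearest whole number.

Trapezoidal AUC_0→15.5:
  [0→6]: (51.60+6.89)/2 × 6 = 175.47
  [6→6.5]: (6.89+5.82)/2 × 0.5 = 3.1775
  [6.5→9.5]: (5.82+2.13)/2 × 3 = 11.925
  [9.5→10.5]: (2.13+1.52)/2 × 1 = 1.825
  [10.5→12.5]: (1.52+0.78)/2 × 2 = 2.3
  [12.5→13.5]: (0.78+0.56)/2 × 1 = 0.67
  [13.5→15.5]: (0.56+0.28)/2 × 2 = 0.84
  Sum = 196.2075 mcg/mL·h

AUC = 196 mcg/mL·h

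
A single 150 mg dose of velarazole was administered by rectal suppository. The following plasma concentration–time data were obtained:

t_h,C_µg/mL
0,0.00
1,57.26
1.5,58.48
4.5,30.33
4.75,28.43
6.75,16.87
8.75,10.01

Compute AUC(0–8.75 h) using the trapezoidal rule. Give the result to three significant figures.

AUC = 270 µg/mL·h

Trapezoidal AUC_0→8.75:
  [0→1]: (0.00+57.26)/2 × 1 = 28.63
  [1→1.5]: (57.26+58.48)/2 × 0.5 = 28.935
  [1.5→4.5]: (58.48+30.33)/2 × 3 = 133.215
  [4.5→4.75]: (30.33+28.43)/2 × 0.25 = 7.345
  [4.75→6.75]: (28.43+16.87)/2 × 2 = 45.3
  [6.75→8.75]: (16.87+10.01)/2 × 2 = 26.88
  Sum = 270.305 µg/mL·h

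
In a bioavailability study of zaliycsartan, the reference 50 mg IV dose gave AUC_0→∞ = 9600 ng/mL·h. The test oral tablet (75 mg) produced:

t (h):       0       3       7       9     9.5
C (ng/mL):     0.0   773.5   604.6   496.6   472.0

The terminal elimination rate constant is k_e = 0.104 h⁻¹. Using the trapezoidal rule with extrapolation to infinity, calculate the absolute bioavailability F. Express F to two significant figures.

Trapezoidal AUC_0→9.5 (oral tablet):
  [0→3]: (0.0+773.5)/2 × 3 = 1160.25
  [3→7]: (773.5+604.6)/2 × 4 = 2756.2
  [7→9]: (604.6+496.6)/2 × 2 = 1101.2
  [9→9.5]: (496.6+472.0)/2 × 0.5 = 242.15
  Sum = 5259.8 ng/mL·h
Tail: C_last/k_e = 472.0/0.104 = 4538.462
AUC_0→∞ (oral tablet) = 5259.8 + 4538.462 = 9798.262 ng/mL·h
F = (AUC_ev/D_ev)/(AUC_iv/D_iv) = (9798.262/75)/(9600/50) = 130.643/192 = 0.6804

F = 0.68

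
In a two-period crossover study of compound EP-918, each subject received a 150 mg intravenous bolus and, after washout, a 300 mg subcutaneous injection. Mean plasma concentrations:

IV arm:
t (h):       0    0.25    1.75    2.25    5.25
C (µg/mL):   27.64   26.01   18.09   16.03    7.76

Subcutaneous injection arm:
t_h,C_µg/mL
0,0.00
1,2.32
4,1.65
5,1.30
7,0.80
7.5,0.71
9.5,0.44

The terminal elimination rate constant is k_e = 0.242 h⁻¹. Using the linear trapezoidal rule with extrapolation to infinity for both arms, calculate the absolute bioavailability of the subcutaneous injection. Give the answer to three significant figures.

F = 0.0605

Trapezoidal AUC_0→5.25 (IV):
  [0→0.25]: (27.64+26.01)/2 × 0.25 = 6.70625
  [0.25→1.75]: (26.01+18.09)/2 × 1.5 = 33.075
  [1.75→2.25]: (18.09+16.03)/2 × 0.5 = 8.53
  [2.25→5.25]: (16.03+7.76)/2 × 3 = 35.685
  Sum = 83.99625 µg/mL·h
IV tail: 7.76/0.242 = 32.066; AUC_iv,0→∞ = 83.99625 + 32.066 = 116.06225 µg/mL·h
Trapezoidal AUC_0→9.5 (subcutaneous injection):
  [0→1]: (0.00+2.32)/2 × 1 = 1.16
  [1→4]: (2.32+1.65)/2 × 3 = 5.955
  [4→5]: (1.65+1.30)/2 × 1 = 1.475
  [5→7]: (1.30+0.80)/2 × 2 = 2.1
  [7→7.5]: (0.80+0.71)/2 × 0.5 = 0.3775
  [7.5→9.5]: (0.71+0.44)/2 × 2 = 1.15
  Sum = 12.2175 µg/mL·h
subcutaneous injection tail: 0.44/0.242 = 1.818; AUC_ev,0→∞ = 12.2175 + 1.818 = 14.0355 µg/mL·h
F = (AUC_ev/D_ev)/(AUC_iv/D_iv) = (14.0355/300)/(116.06225/150) = 0.046785/0.773748 = 0.0605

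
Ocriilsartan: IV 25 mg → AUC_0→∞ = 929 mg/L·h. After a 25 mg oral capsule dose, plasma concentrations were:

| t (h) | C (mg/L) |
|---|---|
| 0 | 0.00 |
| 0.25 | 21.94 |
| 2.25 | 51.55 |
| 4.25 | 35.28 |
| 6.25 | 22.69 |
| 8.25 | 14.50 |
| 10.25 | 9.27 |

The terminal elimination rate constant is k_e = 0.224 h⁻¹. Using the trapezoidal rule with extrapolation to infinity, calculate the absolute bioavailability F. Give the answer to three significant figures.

F = 0.348

Trapezoidal AUC_0→10.25 (oral capsule):
  [0→0.25]: (0.00+21.94)/2 × 0.25 = 2.7425
  [0.25→2.25]: (21.94+51.55)/2 × 2 = 73.49
  [2.25→4.25]: (51.55+35.28)/2 × 2 = 86.83
  [4.25→6.25]: (35.28+22.69)/2 × 2 = 57.97
  [6.25→8.25]: (22.69+14.50)/2 × 2 = 37.19
  [8.25→10.25]: (14.50+9.27)/2 × 2 = 23.77
  Sum = 281.9925 mg/L·h
Tail: C_last/k_e = 9.27/0.224 = 41.384
AUC_0→∞ (oral capsule) = 281.9925 + 41.384 = 323.3765 mg/L·h
F = (AUC_ev/D_ev)/(AUC_iv/D_iv) = (323.3765/25)/(929/25) = 12.93506/37.16 = 0.3481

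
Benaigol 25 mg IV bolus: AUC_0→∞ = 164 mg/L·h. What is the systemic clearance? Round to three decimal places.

CL = Dose_iv / AUC_0→∞
   = 25 / 164 = 0.152439 L/h

CL = 0.152 L/h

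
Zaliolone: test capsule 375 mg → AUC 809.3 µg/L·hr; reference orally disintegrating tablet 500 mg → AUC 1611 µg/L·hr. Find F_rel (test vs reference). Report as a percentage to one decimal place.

F_rel = (AUC_test/D_test) / (AUC_ref/D_ref)
      = (809.3/375) / (1611/500)
      = 2.15813 / 3.222 = 0.6698 = 66.98%

F_rel = 67.0%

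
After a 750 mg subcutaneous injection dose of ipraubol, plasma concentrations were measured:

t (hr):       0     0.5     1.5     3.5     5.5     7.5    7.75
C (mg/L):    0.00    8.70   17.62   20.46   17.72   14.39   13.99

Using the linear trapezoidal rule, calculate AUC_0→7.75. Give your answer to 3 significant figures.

AUC = 127 mg/L·hr

Trapezoidal AUC_0→7.75:
  [0→0.5]: (0.00+8.70)/2 × 0.5 = 2.175
  [0.5→1.5]: (8.70+17.62)/2 × 1 = 13.16
  [1.5→3.5]: (17.62+20.46)/2 × 2 = 38.08
  [3.5→5.5]: (20.46+17.72)/2 × 2 = 38.18
  [5.5→7.5]: (17.72+14.39)/2 × 2 = 32.11
  [7.5→7.75]: (14.39+13.99)/2 × 0.25 = 3.5475
  Sum = 127.2525 mg/L·hr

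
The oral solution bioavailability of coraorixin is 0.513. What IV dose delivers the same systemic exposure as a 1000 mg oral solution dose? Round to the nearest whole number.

Systemic exposure from an extravascular dose = F × D_ev, so the equivalent IV dose is F × D_ev.
D_iv = F × D_ev = 0.513 × 1000 = 513 mg

D_iv = 513 mg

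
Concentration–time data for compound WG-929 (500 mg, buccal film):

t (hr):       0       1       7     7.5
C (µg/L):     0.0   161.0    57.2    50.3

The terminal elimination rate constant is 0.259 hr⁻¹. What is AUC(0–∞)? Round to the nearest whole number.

AUC = 956 µg/L·hr

Trapezoidal AUC_0→7.5:
  [0→1]: (0.0+161.0)/2 × 1 = 80.5
  [1→7]: (161.0+57.2)/2 × 6 = 654.6
  [7→7.5]: (57.2+50.3)/2 × 0.5 = 26.875
  Sum = 761.975 µg/L·hr
Extrapolated tail: C_last / k_e = 50.3 / 0.259 = 194.208
AUC_0→∞ = 761.975 + 194.208 = 956.183 µg/L·hr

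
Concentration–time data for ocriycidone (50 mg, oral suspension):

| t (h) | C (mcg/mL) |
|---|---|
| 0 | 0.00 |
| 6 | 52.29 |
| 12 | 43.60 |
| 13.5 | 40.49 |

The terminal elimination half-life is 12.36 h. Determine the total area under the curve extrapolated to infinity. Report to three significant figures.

Trapezoidal AUC_0→13.5:
  [0→6]: (0.00+52.29)/2 × 6 = 156.87
  [6→12]: (52.29+43.60)/2 × 6 = 287.67
  [12→13.5]: (43.60+40.49)/2 × 1.5 = 63.0675
  Sum = 507.6075 mcg/mL·h
k_e = ln2 / t½ = 0.693147 / 12.36 = 0.0561 h^-1
Extrapolated tail: C_last / k_e = 40.49 / 0.0561 = 721.747
AUC_0→∞ = 507.6075 + 721.747 = 1229.3545 mcg/mL·h

AUC = 1230 mcg/mL·h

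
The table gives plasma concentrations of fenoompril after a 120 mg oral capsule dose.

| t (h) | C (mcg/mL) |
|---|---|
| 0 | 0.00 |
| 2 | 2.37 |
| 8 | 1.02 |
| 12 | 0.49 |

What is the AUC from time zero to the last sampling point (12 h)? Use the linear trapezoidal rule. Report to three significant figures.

AUC = 15.6 mcg/mL·h

Trapezoidal AUC_0→12:
  [0→2]: (0.00+2.37)/2 × 2 = 2.37
  [2→8]: (2.37+1.02)/2 × 6 = 10.17
  [8→12]: (1.02+0.49)/2 × 4 = 3.02
  Sum = 15.56 mcg/mL·h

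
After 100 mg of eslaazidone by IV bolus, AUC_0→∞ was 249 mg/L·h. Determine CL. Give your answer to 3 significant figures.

CL = Dose_iv / AUC_0→∞
   = 100 / 249 = 0.401606 L/h

CL = 0.402 L/h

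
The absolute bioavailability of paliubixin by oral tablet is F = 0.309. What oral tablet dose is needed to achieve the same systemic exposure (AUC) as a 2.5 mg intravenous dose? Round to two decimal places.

For equal systemic exposure: F × D_ev = D_iv
D_ev = D_iv / F = 2.5 / 0.309 = 8.09061 mg

D_oral = 8.09 mg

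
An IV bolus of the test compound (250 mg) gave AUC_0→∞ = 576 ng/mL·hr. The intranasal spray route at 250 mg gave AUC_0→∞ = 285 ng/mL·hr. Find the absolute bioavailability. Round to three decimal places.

F = (AUC_ev / D_ev) / (AUC_iv / D_iv)
  = (285/250) / (576/250)
  = 1.14 / 2.304 = 0.4948

F = 0.495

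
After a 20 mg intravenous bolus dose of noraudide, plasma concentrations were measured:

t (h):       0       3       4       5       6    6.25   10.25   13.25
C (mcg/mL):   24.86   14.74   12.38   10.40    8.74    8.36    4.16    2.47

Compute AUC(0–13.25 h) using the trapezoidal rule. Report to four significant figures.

Trapezoidal AUC_0→13.25:
  [0→3]: (24.86+14.74)/2 × 3 = 59.4
  [3→4]: (14.74+12.38)/2 × 1 = 13.56
  [4→5]: (12.38+10.40)/2 × 1 = 11.39
  [5→6]: (10.40+8.74)/2 × 1 = 9.57
  [6→6.25]: (8.74+8.36)/2 × 0.25 = 2.1375
  [6.25→10.25]: (8.36+4.16)/2 × 4 = 25.04
  [10.25→13.25]: (4.16+2.47)/2 × 3 = 9.945
  Sum = 131.0425 mcg/mL·h

AUC = 131.0 mcg/mL·h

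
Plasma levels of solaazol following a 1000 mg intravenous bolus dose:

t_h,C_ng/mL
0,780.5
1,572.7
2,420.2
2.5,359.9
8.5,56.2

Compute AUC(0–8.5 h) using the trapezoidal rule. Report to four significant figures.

Trapezoidal AUC_0→8.5:
  [0→1]: (780.5+572.7)/2 × 1 = 676.6
  [1→2]: (572.7+420.2)/2 × 1 = 496.45
  [2→2.5]: (420.2+359.9)/2 × 0.5 = 195.025
  [2.5→8.5]: (359.9+56.2)/2 × 6 = 1248.3
  Sum = 2616.375 ng/mL·h

AUC = 2616 ng/mL·h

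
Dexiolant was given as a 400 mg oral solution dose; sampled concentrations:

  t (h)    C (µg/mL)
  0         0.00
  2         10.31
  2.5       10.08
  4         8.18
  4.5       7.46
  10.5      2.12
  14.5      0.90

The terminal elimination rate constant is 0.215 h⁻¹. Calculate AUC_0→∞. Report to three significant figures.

AUC = 72.0 µg/mL·h

Trapezoidal AUC_0→14.5:
  [0→2]: (0.00+10.31)/2 × 2 = 10.31
  [2→2.5]: (10.31+10.08)/2 × 0.5 = 5.0975
  [2.5→4]: (10.08+8.18)/2 × 1.5 = 13.695
  [4→4.5]: (8.18+7.46)/2 × 0.5 = 3.91
  [4.5→10.5]: (7.46+2.12)/2 × 6 = 28.74
  [10.5→14.5]: (2.12+0.90)/2 × 4 = 6.04
  Sum = 67.7925 µg/mL·h
Extrapolated tail: C_last / k_e = 0.90 / 0.215 = 4.186
AUC_0→∞ = 67.7925 + 4.186 = 71.9785 µg/mL·h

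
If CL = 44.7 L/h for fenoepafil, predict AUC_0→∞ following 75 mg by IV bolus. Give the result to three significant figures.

AUC_0→∞ = Dose_iv / CL
        = 75 / 44.7 = 1.67785 mg/L·h

AUC = 1.68 mg/L·h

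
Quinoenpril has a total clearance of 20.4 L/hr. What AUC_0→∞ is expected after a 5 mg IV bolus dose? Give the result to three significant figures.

AUC = 0.245 mg/L·hr

AUC_0→∞ = Dose_iv / CL
        = 5 / 20.4 = 0.245098 mg/L·hr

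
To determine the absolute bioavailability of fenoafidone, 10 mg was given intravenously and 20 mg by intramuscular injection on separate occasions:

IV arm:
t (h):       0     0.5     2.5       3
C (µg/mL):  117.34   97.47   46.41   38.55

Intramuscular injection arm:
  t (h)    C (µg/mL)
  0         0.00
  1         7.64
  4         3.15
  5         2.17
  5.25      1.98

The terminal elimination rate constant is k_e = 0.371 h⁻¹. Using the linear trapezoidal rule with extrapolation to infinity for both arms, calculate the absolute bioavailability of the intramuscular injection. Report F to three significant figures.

Trapezoidal AUC_0→3 (IV):
  [0→0.5]: (117.34+97.47)/2 × 0.5 = 53.7025
  [0.5→2.5]: (97.47+46.41)/2 × 2 = 143.88
  [2.5→3]: (46.41+38.55)/2 × 0.5 = 21.24
  Sum = 218.8225 µg/mL·h
IV tail: 38.55/0.371 = 103.908; AUC_iv,0→∞ = 218.8225 + 103.908 = 322.7305 µg/mL·h
Trapezoidal AUC_0→5.25 (intramuscular injection):
  [0→1]: (0.00+7.64)/2 × 1 = 3.82
  [1→4]: (7.64+3.15)/2 × 3 = 16.185
  [4→5]: (3.15+2.17)/2 × 1 = 2.66
  [5→5.25]: (2.17+1.98)/2 × 0.25 = 0.51875
  Sum = 23.18375 µg/mL·h
intramuscular injection tail: 1.98/0.371 = 5.337; AUC_ev,0→∞ = 23.18375 + 5.337 = 28.52075 µg/mL·h
F = (AUC_ev/D_ev)/(AUC_iv/D_iv) = (28.52075/20)/(322.7305/10) = 1.4260375/32.27305 = 0.0442

F = 0.0442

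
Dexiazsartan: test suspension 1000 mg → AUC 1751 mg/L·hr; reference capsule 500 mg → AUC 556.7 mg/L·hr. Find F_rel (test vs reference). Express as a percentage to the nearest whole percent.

F_rel = 157%

F_rel = (AUC_test/D_test) / (AUC_ref/D_ref)
      = (1751/1000) / (556.7/500)
      = 1.751 / 1.1134 = 1.5727 = 157.27%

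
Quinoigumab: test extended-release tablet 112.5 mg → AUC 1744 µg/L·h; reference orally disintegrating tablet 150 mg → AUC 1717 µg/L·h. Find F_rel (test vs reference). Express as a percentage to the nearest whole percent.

F_rel = (AUC_test/D_test) / (AUC_ref/D_ref)
      = (1744/112.5) / (1717/150)
      = 15.5022 / 11.4467 = 1.3543 = 135.43%

F_rel = 135%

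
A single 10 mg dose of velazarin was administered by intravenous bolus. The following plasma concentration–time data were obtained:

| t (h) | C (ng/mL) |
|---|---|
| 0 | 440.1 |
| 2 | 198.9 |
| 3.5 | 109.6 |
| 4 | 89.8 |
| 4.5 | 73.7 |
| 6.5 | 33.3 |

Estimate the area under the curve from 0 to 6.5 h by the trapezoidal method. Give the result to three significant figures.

Trapezoidal AUC_0→6.5:
  [0→2]: (440.1+198.9)/2 × 2 = 639.0
  [2→3.5]: (198.9+109.6)/2 × 1.5 = 231.375
  [3.5→4]: (109.6+89.8)/2 × 0.5 = 49.85
  [4→4.5]: (89.8+73.7)/2 × 0.5 = 40.875
  [4.5→6.5]: (73.7+33.3)/2 × 2 = 107.0
  Sum = 1068.1 ng/mL·h

AUC = 1070 ng/mL·h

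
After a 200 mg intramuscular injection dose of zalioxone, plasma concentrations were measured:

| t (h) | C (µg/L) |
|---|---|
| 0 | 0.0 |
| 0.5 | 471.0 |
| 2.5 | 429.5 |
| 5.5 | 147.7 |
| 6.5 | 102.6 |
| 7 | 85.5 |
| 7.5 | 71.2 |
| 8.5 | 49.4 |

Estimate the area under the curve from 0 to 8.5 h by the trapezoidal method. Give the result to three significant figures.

AUC = 2160 µg/L·h

Trapezoidal AUC_0→8.5:
  [0→0.5]: (0.0+471.0)/2 × 0.5 = 117.75
  [0.5→2.5]: (471.0+429.5)/2 × 2 = 900.5
  [2.5→5.5]: (429.5+147.7)/2 × 3 = 865.8
  [5.5→6.5]: (147.7+102.6)/2 × 1 = 125.15
  [6.5→7]: (102.6+85.5)/2 × 0.5 = 47.025
  [7→7.5]: (85.5+71.2)/2 × 0.5 = 39.175
  [7.5→8.5]: (71.2+49.4)/2 × 1 = 60.3
  Sum = 2155.7 µg/L·h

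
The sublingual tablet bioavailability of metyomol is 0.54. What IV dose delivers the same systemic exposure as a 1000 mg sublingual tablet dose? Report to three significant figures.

D_iv = 540 mg

Systemic exposure from an extravascular dose = F × D_ev, so the equivalent IV dose is F × D_ev.
D_iv = F × D_ev = 0.54 × 1000 = 540 mg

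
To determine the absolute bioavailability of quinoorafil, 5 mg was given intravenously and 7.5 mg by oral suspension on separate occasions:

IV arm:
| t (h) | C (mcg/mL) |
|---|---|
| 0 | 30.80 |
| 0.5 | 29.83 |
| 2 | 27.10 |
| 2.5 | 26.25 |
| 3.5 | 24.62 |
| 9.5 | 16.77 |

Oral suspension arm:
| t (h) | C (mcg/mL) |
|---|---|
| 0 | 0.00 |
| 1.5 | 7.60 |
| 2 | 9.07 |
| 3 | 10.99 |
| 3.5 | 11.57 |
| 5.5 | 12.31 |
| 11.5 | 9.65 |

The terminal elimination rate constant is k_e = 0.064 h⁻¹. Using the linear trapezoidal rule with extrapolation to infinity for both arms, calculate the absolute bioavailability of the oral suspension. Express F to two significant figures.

F = 0.37

Trapezoidal AUC_0→9.5 (IV):
  [0→0.5]: (30.80+29.83)/2 × 0.5 = 15.1575
  [0.5→2]: (29.83+27.10)/2 × 1.5 = 42.6975
  [2→2.5]: (27.10+26.25)/2 × 0.5 = 13.3375
  [2.5→3.5]: (26.25+24.62)/2 × 1 = 25.435
  [3.5→9.5]: (24.62+16.77)/2 × 6 = 124.17
  Sum = 220.7975 mcg/mL·h
IV tail: 16.77/0.064 = 262.031; AUC_iv,0→∞ = 220.7975 + 262.031 = 482.8285 mcg/mL·h
Trapezoidal AUC_0→11.5 (oral suspension):
  [0→1.5]: (0.00+7.60)/2 × 1.5 = 5.7
  [1.5→2]: (7.60+9.07)/2 × 0.5 = 4.1675
  [2→3]: (9.07+10.99)/2 × 1 = 10.03
  [3→3.5]: (10.99+11.57)/2 × 0.5 = 5.64
  [3.5→5.5]: (11.57+12.31)/2 × 2 = 23.88
  [5.5→11.5]: (12.31+9.65)/2 × 6 = 65.88
  Sum = 115.2975 mcg/mL·h
oral suspension tail: 9.65/0.064 = 150.781; AUC_ev,0→∞ = 115.2975 + 150.781 = 266.0785 mcg/mL·h
F = (AUC_ev/D_ev)/(AUC_iv/D_iv) = (266.0785/7.5)/(482.8285/5) = 35.4771/96.5657 = 0.3674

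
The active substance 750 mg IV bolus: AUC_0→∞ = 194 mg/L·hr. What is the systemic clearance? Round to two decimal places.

CL = Dose_iv / AUC_0→∞
   = 750 / 194 = 3.86598 L/hr

CL = 3.87 L/hr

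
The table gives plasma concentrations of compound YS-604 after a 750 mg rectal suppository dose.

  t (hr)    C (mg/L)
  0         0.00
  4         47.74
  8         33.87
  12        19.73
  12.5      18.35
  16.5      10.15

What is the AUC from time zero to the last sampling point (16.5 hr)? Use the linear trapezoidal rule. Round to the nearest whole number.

Trapezoidal AUC_0→16.5:
  [0→4]: (0.00+47.74)/2 × 4 = 95.48
  [4→8]: (47.74+33.87)/2 × 4 = 163.22
  [8→12]: (33.87+19.73)/2 × 4 = 107.2
  [12→12.5]: (19.73+18.35)/2 × 0.5 = 9.52
  [12.5→16.5]: (18.35+10.15)/2 × 4 = 57.0
  Sum = 432.42 mg/L·hr

AUC = 432 mg/L·hr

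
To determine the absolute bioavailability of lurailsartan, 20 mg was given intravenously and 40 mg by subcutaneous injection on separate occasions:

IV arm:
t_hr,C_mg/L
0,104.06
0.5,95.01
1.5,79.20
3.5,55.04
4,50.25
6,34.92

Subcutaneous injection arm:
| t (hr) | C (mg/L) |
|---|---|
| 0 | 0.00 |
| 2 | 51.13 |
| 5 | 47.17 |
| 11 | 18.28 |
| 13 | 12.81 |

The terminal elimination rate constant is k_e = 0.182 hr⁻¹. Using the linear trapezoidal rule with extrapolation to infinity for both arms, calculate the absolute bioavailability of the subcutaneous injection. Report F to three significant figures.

F = 0.432

Trapezoidal AUC_0→6 (IV):
  [0→0.5]: (104.06+95.01)/2 × 0.5 = 49.7675
  [0.5→1.5]: (95.01+79.20)/2 × 1 = 87.105
  [1.5→3.5]: (79.20+55.04)/2 × 2 = 134.24
  [3.5→4]: (55.04+50.25)/2 × 0.5 = 26.3225
  [4→6]: (50.25+34.92)/2 × 2 = 85.17
  Sum = 382.605 mg/L·hr
IV tail: 34.92/0.182 = 191.868; AUC_iv,0→∞ = 382.605 + 191.868 = 574.473 mg/L·hr
Trapezoidal AUC_0→13 (subcutaneous injection):
  [0→2]: (0.00+51.13)/2 × 2 = 51.13
  [2→5]: (51.13+47.17)/2 × 3 = 147.45
  [5→11]: (47.17+18.28)/2 × 6 = 196.35
  [11→13]: (18.28+12.81)/2 × 2 = 31.09
  Sum = 426.02 mg/L·hr
subcutaneous injection tail: 12.81/0.182 = 70.385; AUC_ev,0→∞ = 426.02 + 70.385 = 496.405 mg/L·hr
F = (AUC_ev/D_ev)/(AUC_iv/D_iv) = (496.405/40)/(574.473/20) = 12.410125/28.72365 = 0.4321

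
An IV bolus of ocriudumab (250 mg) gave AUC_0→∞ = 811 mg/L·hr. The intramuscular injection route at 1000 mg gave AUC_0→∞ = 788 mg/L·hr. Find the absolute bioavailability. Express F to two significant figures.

F = 0.24

F = (AUC_ev / D_ev) / (AUC_iv / D_iv)
  = (788/1000) / (811/250)
  = 0.788 / 3.244 = 0.2429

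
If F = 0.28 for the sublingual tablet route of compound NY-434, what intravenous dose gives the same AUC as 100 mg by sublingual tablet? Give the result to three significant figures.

Systemic exposure from an extravascular dose = F × D_ev, so the equivalent IV dose is F × D_ev.
D_iv = F × D_ev = 0.28 × 100 = 28 mg

D_iv = 28.0 mg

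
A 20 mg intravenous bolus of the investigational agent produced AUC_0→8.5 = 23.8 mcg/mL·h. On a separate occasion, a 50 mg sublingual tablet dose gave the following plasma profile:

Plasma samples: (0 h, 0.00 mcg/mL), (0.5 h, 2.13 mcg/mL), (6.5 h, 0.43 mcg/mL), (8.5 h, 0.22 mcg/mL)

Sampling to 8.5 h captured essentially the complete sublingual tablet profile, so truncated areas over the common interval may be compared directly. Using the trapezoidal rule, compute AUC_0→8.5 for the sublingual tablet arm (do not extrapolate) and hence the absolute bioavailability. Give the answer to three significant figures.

F = 0.149

Trapezoidal AUC_0→8.5 (sublingual tablet):
  [0→0.5]: (0.00+2.13)/2 × 0.5 = 0.5325
  [0.5→6.5]: (2.13+0.43)/2 × 6 = 7.68
  [6.5→8.5]: (0.43+0.22)/2 × 2 = 0.65
  Sum = 8.8625 mcg/mL·h
F = (AUC_ev/D_ev)/(AUC_iv/D_iv) = (8.8625/50)/(23.8/20) = 0.17725/1.19 = 0.1489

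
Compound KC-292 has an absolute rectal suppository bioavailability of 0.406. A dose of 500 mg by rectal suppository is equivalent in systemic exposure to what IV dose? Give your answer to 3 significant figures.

Systemic exposure from an extravascular dose = F × D_ev, so the equivalent IV dose is F × D_ev.
D_iv = F × D_ev = 0.406 × 500 = 203 mg

D_iv = 203 mg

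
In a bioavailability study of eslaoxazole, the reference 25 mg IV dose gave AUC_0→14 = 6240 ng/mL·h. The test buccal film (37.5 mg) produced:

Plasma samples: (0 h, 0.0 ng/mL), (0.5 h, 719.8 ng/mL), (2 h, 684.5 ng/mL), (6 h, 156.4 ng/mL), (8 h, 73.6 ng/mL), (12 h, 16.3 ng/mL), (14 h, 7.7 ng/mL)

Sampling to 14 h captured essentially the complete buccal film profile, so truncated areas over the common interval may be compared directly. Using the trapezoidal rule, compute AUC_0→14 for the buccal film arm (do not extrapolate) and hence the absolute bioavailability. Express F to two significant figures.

Trapezoidal AUC_0→14 (buccal film):
  [0→0.5]: (0.0+719.8)/2 × 0.5 = 179.95
  [0.5→2]: (719.8+684.5)/2 × 1.5 = 1053.225
  [2→6]: (684.5+156.4)/2 × 4 = 1681.8
  [6→8]: (156.4+73.6)/2 × 2 = 230.0
  [8→12]: (73.6+16.3)/2 × 4 = 179.8
  [12→14]: (16.3+7.7)/2 × 2 = 24.0
  Sum = 3348.775 ng/mL·h
F = (AUC_ev/D_ev)/(AUC_iv/D_iv) = (3348.775/37.5)/(6240/25) = 89.3007/249.6 = 0.3578

F = 0.36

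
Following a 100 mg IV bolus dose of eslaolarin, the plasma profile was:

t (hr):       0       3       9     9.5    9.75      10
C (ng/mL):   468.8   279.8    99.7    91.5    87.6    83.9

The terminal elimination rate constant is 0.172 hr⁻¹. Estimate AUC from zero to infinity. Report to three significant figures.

AUC = 2840 ng/mL·hr

Trapezoidal AUC_0→10:
  [0→3]: (468.8+279.8)/2 × 3 = 1122.9
  [3→9]: (279.8+99.7)/2 × 6 = 1138.5
  [9→9.5]: (99.7+91.5)/2 × 0.5 = 47.8
  [9.5→9.75]: (91.5+87.6)/2 × 0.25 = 22.3875
  [9.75→10]: (87.6+83.9)/2 × 0.25 = 21.4375
  Sum = 2353.025 ng/mL·hr
Extrapolated tail: C_last / k_e = 83.9 / 0.172 = 487.791
AUC_0→∞ = 2353.025 + 487.791 = 2840.816 ng/mL·hr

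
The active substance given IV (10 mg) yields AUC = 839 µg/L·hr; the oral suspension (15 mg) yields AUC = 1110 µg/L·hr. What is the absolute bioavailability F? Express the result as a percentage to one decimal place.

F = 88.2%

F = (AUC_ev / D_ev) / (AUC_iv / D_iv)
  = (1110/15) / (839/10)
  = 74 / 83.9 = 0.8820
  = 88.20%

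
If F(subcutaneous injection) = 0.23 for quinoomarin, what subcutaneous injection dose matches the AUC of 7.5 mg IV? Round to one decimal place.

For equal systemic exposure: F × D_ev = D_iv
D_ev = D_iv / F = 7.5 / 0.23 = 32.6087 mg

D_subcutaneous = 32.6 mg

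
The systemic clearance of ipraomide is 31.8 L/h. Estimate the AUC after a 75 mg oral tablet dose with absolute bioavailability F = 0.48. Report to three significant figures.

AUC = 1.13 mg/L·h

AUC_0→∞ = F × Dose / CL
        = 0.48 × 75 / 31.8 = 1.13208 mg/L·h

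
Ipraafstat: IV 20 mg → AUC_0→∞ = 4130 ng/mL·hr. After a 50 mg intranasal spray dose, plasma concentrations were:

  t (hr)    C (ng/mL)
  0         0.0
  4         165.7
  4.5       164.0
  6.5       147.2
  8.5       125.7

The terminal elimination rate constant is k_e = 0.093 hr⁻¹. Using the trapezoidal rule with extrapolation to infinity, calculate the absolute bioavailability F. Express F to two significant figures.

F = 0.23

Trapezoidal AUC_0→8.5 (intranasal spray):
  [0→4]: (0.0+165.7)/2 × 4 = 331.4
  [4→4.5]: (165.7+164.0)/2 × 0.5 = 82.425
  [4.5→6.5]: (164.0+147.2)/2 × 2 = 311.2
  [6.5→8.5]: (147.2+125.7)/2 × 2 = 272.9
  Sum = 997.925 ng/mL·hr
Tail: C_last/k_e = 125.7/0.093 = 1351.613
AUC_0→∞ (intranasal spray) = 997.925 + 1351.613 = 2349.538 ng/mL·hr
F = (AUC_ev/D_ev)/(AUC_iv/D_iv) = (2349.538/50)/(4130/20) = 46.99076/206.5 = 0.2276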